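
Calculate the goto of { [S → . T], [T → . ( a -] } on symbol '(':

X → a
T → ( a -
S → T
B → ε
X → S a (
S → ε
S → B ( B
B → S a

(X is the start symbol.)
GOTO(I, '(') = CLOSURE({ [A → αX.β] : [A → α.Xβ] ∈ I, X = '(' })

Items with dot before '(', with the dot advanced:
  [T → . ( a -] → [T → ( . a -]
Closure adds nothing (no advanced item has the dot before a non-terminal).

GOTO = { [T → ( . a -] }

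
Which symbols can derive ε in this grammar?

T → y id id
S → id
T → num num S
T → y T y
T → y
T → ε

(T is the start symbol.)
A non-terminal is nullable if it can derive ε (the empty string): either it has an ε-production, or it has a production whose right-hand side consists entirely of nullable non-terminals.

ε-productions: T → ε
So T is immediately nullable.
No further non-terminal can be added: every production for the remaining non-terminals contains a terminal or a non-nullable non-terminal.
Nullable = { 'T' }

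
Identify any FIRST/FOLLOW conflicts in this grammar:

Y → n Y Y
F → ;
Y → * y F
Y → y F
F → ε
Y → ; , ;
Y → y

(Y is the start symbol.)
Nullable non-terminals: F.

F: nullable alternative(s) F → ε; FOLLOW(F) = { $, '*', ';', 'n', 'y' }
  F → ;: FIRST \ {ε} = { ';' } — overlaps FOLLOW(F) on { ';' }: CONFLICT
  F → ε: FIRST \ {ε} = { } — this is the only nullable alternative, skip

Y has no nullable alternative, so no FIRST/FOLLOW check is needed there.

So the grammar has 1 FIRST/FOLLOW conflict (marked CONFLICT above).

Answer: Yes. F → ';' with FOLLOW(F) on { ';' }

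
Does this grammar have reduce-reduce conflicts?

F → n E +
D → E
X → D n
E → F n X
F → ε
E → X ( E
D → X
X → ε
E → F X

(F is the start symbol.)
Augment with F' → F and build the canonical LR(0) collection (I0 = CLOSURE({[F' → . F]}), then GOTO on every symbol after a dot until no new states appear). It has 15 states:
  I0: { [F → . n E +], [F → .], [F' → . F] }  — shift, reduce
  I1: { [F' → F .] }  — accept
  I2: { [D → . E], [D → . X], [E → . F X], [E → . F n X], [E → . X ( E], [F → . n E +], [F → .], [F → n . E +], [X → . D n], [X → .] }  — shift, 2 reduces
  I3: { [X → D . n] }  — shift
  I4: { [D → E .], [F → n E . +] }  — shift, reduce
  I5: { [D → . E], [D → . X], [E → . F X], [E → . F n X], [E → . X ( E], [E → F . X], [E → F . n X], [F → . n E +], [F → .], [X → . D n], [X → .] }  — shift, 2 reduces
  I6: { [D → X .], [E → X . ( E] }  — shift, reduce
  I7: { [D → . E], [D → . X], [E → . F X], [E → . F n X], [E → . X ( E], [E → X ( . E], [F → . n E +], [F → .], [X → . D n], [X → .] }  — shift, 2 reduces
  I8: { [D → E .], [E → X ( E .] }  — 2 reduces
  I9: { [D → E .] }  — reduce
  I10: { [D → X .], [E → F X .], [E → X . ( E] }  — shift, 2 reduces
  I11: { [D → . E], [D → . X], [E → . F X], [E → . F n X], [E → . X ( E], [E → F n . X], [F → . n E +], [F → .], [F → n . E +], [X → . D n], [X → .] }  — shift, 2 reduces
  I12: { [D → X .], [E → F n X .], [E → X . ( E] }  — shift, 2 reduces
  I13: { [F → n E + .] }  — reduce
  I14: { [X → D n .] }  — reduce

I2 contains complete items [F → .], [X → .] — reduce-reduce conflict.
I5 contains complete items [F → .], [X → .] — reduce-reduce conflict.
I7 contains complete items [F → .], [X → .] — reduce-reduce conflict.
I8 contains complete items [D → E .], [E → X ( E .] — reduce-reduce conflict.
I10 contains complete items [D → X .], [E → F X .] — reduce-reduce conflict.
I11 contains complete items [F → .], [X → .] — reduce-reduce conflict.
I12 contains complete items [D → X .], [E → F n X .] — reduce-reduce conflict.

Answer: Yes — I2: [F → .] vs [X → .]; I5: [F → .] vs [X → .]; I7: [F → .] vs [X → .]; I8: [D → E .] vs [E → X ( E .]; I10: [D → X .] vs [E → F X .]; I11: [F → .] vs [X → .]; I12: [D → X .] vs [E → F n X .]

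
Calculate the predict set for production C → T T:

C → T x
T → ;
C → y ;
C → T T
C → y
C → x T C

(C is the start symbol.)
{ ';' }

PREDICT(C → T T) = (FIRST(RHS) \ {ε}) ∪ (FOLLOW(C) if ε ∈ FIRST(RHS), i.e. RHS ⇒* ε)
FIRST(T) = { ';' }
FIRST(T T) = { ';' }
ε ∉ FIRST(T T), so FOLLOW(C) is not added.
PREDICT(C → T T) = { ';' }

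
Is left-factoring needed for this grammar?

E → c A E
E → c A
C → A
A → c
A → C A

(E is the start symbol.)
Yes, E has productions with common prefix 'c A'

Left-factoring is needed when two productions for the same non-terminal
share a common prefix on the right-hand side.

Productions for E:
  E → c A E
  E → c A
Productions for A:
  A → c
  A → C A

Found common prefix 'c A' in productions for E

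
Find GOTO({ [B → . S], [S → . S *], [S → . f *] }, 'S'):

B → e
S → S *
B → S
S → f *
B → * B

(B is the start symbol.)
{ [B → S .], [S → S . *] }

GOTO(I, 'S') = CLOSURE({ [A → αX.β] : [A → α.Xβ] ∈ I, X = 'S' })

Items with dot before 'S', with the dot advanced:
  [B → . S] → [B → S .]
  [S → . S *] → [S → S . *]
Closure adds nothing (no advanced item has the dot before a non-terminal).

GOTO = { [B → S .], [S → S . *] }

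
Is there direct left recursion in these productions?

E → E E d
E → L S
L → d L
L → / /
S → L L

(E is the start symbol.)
Yes, E is left-recursive

E → E E d: LEFT RECURSIVE (starts with E)
E → L S: starts with L
L → d L: starts with d
L → / /: starts with '/'
S → L L: starts with L

The grammar has direct left recursion on: E.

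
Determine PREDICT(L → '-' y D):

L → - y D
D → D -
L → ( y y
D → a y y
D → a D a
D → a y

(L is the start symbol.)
{ '-' }

PREDICT(L → '-' y D) = (FIRST(RHS) \ {ε}) ∪ (FOLLOW(L) if ε ∈ FIRST(RHS), i.e. RHS ⇒* ε)
FIRST('-' y D) = { '-' }
ε ∉ FIRST('-' y D), so FOLLOW(L) is not added.
PREDICT(L → '-' y D) = { '-' }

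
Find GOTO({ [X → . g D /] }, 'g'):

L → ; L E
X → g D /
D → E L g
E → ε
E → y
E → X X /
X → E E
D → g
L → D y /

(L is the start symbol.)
{ [D → . E L g], [D → . g], [E → . X X /], [E → . y], [E → .], [X → . E E], [X → . g D /], [X → g . D /] }

GOTO(I, 'g') = CLOSURE({ [A → αX.β] : [A → α.Xβ] ∈ I, X = 'g' })

Items with dot before 'g', with the dot advanced:
  [X → . g D /] → [X → g . D /]
Closure of the advanced items:
  [X → g . D /] has the dot before D: add [D → . E L g], [D → . g]
  [D → . E L g] has the dot before E: add [E → .], [E → . y], [E → . X X /]
  [E → . X X /] has the dot before X: add [X → . g D /], [X → . E E]

GOTO = { [D → . E L g], [D → . g], [E → . X X /], [E → . y], [E → .], [X → . E E], [X → . g D /], [X → g . D /] }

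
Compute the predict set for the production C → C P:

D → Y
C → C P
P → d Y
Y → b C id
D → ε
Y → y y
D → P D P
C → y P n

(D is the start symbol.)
{ 'y' }

PREDICT(C → C P) = (FIRST(RHS) \ {ε}) ∪ (FOLLOW(C) if ε ∈ FIRST(RHS), i.e. RHS ⇒* ε)
FIRST(C) = { 'y' }
FIRST(C P) = { 'y' }
ε ∉ FIRST(C P), so FOLLOW(C) is not added.
PREDICT(C → C P) = { 'y' }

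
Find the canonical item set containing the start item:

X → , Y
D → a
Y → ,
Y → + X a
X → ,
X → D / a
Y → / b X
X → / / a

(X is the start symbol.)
{ [D → . a], [X → . , Y], [X → . ,], [X → . / / a], [X → . D / a], [X' → . X] }

First, augment the grammar with X' → X
I₀ = CLOSURE({ [X' → . X] }):
  [X' → . X] has the dot before X: add [X → . , Y], [X → . ,], [X → . D / a], [X → . / / a]
  [X → . D / a] has the dot before D: add [D → . a]
No further items can be added.

I₀ = { [D → . a], [X → . , Y], [X → . ,], [X → . / / a], [X → . D / a], [X' → . X] }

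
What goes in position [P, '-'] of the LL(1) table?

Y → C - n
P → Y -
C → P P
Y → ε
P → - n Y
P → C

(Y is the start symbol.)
P → Y -, P → - n Y, P → C

To find M[P, '-'], we find productions for P where '-' is in the predict set (PREDICT(N → α) = (FIRST(α) \ {ε}) ∪ (FOLLOW(N) if α ⇒* ε)).

Relevant sets:
  FIRST(Y) = { '-', ε }
  FIRST(C) = { '-' }

P → Y -: PREDICT = { '-' }
  '-' is in predict set, so this production goes in M[P, '-']
P → - n Y: PREDICT = { '-' }
  '-' is in predict set, so this production goes in M[P, '-']
P → C: PREDICT = { '-' }
  '-' is in predict set, so this production goes in M[P, '-']

M[P, '-'] = P → Y -, P → - n Y, P → C  (a multiply-defined cell — the grammar is not LL(1))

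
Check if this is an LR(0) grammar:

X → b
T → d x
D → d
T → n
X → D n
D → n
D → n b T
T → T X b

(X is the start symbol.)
No. Shift-reduce conflict between [D → n .] and [D → n . b T]

A grammar is LR(0) if no state in the canonical LR(0) collection has:
  - both a shift item (dot before a terminal) and a complete item (shift-reduce conflict), or
  - two or more complete items (reduce-reduce conflict; the accept item [X' → X .] counts as a complete item here).

Augment with X' → X and build the canonical LR(0) collection (I0 = CLOSURE({[X' → . X]}), then GOTO on every symbol after a dot until no new states appear). It has 14 states:
  I0: { [D → . d], [D → . n b T], [D → . n], [X → . D n], [X → . b], [X' → . X] }  — shift
  I1: { [X → D . n] }  — shift
  I2: { [X' → X .] }  — accept
  I3: { [X → b .] }  — reduce
  I4: { [D → d .] }  — reduce
  I5: { [D → n . b T], [D → n .] }  — shift, reduce
  I6: { [D → n b . T], [T → . T X b], [T → . d x], [T → . n] }  — shift
  I7: { [D → . d], [D → . n b T], [D → . n], [D → n b T .], [T → T . X b], [X → . D n], [X → . b] }  — shift, reduce
  I8: { [T → d . x] }  — shift
  I9: { [T → n .] }  — reduce
  I10: { [T → d x .] }  — reduce
  I11: { [T → T X . b] }  — shift
  I12: { [T → T X b .] }  — reduce
  I13: { [X → D n .] }  — reduce

Conflict in state I5:
  Shift-reduce conflict between [D → n .] and [D → n . b T]
So the grammar is NOT LR(0).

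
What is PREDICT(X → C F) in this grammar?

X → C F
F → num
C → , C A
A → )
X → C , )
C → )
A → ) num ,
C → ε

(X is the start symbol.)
{ ')', ',', 'num' }

PREDICT(X → C F) = (FIRST(RHS) \ {ε}) ∪ (FOLLOW(X) if ε ∈ FIRST(RHS), i.e. RHS ⇒* ε)
FIRST(C) = { ')', ',', ε }
FIRST(F) = { 'num' }
FIRST(C F) = { ')', ',', 'num' }
ε ∉ FIRST(C F), so FOLLOW(X) is not added.
PREDICT(X → C F) = { ')', ',', 'num' }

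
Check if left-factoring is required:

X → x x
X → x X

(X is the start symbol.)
Left-factoring is needed when two productions for the same non-terminal
share a common prefix on the right-hand side.

Productions for X:
  X → x x
  X → x X

Found common prefix 'x' in productions for X

Answer: Yes, X has productions with common prefix 'x'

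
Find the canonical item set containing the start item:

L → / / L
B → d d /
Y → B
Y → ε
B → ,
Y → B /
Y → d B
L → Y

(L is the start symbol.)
First, augment the grammar with L' → L
I₀ = CLOSURE({ [L' → . L] }):
  [L' → . L] has the dot before L: add [L → . / / L], [L → . Y]
  [L → . Y] has the dot before Y: add [Y → . B], [Y → .], [Y → . B /], [Y → . d B]
  [Y → . B] has the dot before B: add [B → . d d /], [B → . ,]
No further items can be added.

I₀ = { [B → . ,], [B → . d d /], [L → . / / L], [L → . Y], [L' → . L], [Y → . B /], [Y → . B], [Y → . d B], [Y → .] }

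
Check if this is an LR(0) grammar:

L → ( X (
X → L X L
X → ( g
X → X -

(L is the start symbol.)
Yes, the grammar is LR(0)

A grammar is LR(0) if no state in the canonical LR(0) collection has:
  - both a shift item (dot before a terminal) and a complete item (shift-reduce conflict), or
  - two or more complete items (reduce-reduce conflict; the accept item [L' → L .] counts as a complete item here).

Augment with L' → L and build the canonical LR(0) collection (I0 = CLOSURE({[L' → . L]}), then GOTO on every symbol after a dot until no new states appear). It has 11 states:
  I0: { [L → . ( X (], [L' → . L] }  — shift
  I1: { [L → ( . X (], [L → . ( X (], [X → . ( g], [X → . L X L], [X → . X -] }  — shift
  I2: { [L' → L .] }  — accept
  I3: { [L → ( . X (], [L → . ( X (], [X → ( . g], [X → . ( g], [X → . L X L], [X → . X -] }  — shift
  I4: { [L → . ( X (], [X → . ( g], [X → . L X L], [X → . X -], [X → L . X L] }  — shift
  I5: { [L → ( X . (], [X → X . -] }  — shift
  I6: { [L → ( X ( .] }  — reduce
  I7: { [X → X - .] }  — reduce
  I8: { [L → . ( X (], [X → L X . L], [X → X . -] }  — shift
  I9: { [X → L X L .] }  — reduce
  I10: { [X → ( g .] }  — reduce

Every state is either a pure shift/goto state or contains exactly one complete item and nothing to shift — no conflicts. The grammar is LR(0).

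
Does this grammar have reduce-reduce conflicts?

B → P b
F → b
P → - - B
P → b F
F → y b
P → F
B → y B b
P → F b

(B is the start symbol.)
Yes — I8: [F → b .] vs [F → y b .]

A reduce-reduce conflict occurs when an LR(0) state has two complete items [A → α .] and [B → β .] — both call for a reduction, and with no lookahead the parser cannot choose between them.

Augment with B' → B and build the canonical LR(0) collection (I0 = CLOSURE({[B' → . B]}), then GOTO on every symbol after a dot until no new states appear). It has 18 states:
  I0: { [B → . P b], [B → . y B b], [B' → . B], [F → . b], [F → . y b], [P → . - - B], [P → . F b], [P → . F], [P → . b F] }  — shift
  I1: { [P → - . - B] }  — shift
  I2: { [B' → B .] }  — accept
  I3: { [P → F . b], [P → F .] }  — shift, reduce
  I4: { [B → P . b] }  — shift
  I5: { [F → . b], [F → . y b], [F → b .], [P → b . F] }  — shift, reduce
  I6: { [B → . P b], [B → . y B b], [B → y . B b], [F → . b], [F → . y b], [F → y . b], [P → . - - B], [P → . F b], [P → . F], [P → . b F] }  — shift
  I7: { [B → y B . b] }  — shift
  I8: { [F → . b], [F → . y b], [F → b .], [F → y b .], [P → b . F] }  — shift, 2 reduces
  I9: { [P → b F .] }  — reduce
  I10: { [F → b .] }  — reduce
  I11: { [F → y . b] }  — shift
  I12: { [F → y b .] }  — reduce
  I13: { [B → y B b .] }  — reduce
  I14: { [B → P b .] }  — reduce
  I15: { [P → F b .] }  — reduce
  I16: { [B → . P b], [B → . y B b], [F → . b], [F → . y b], [P → - - . B], [P → . - - B], [P → . F b], [P → . F], [P → . b F] }  — shift
  I17: { [P → - - B .] }  — reduce

I8 contains complete items [F → b .], [F → y b .] — reduce-reduce conflict.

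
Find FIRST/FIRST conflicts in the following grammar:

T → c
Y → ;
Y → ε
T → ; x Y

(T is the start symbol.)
Productions for T:
  T → c: FIRST = { 'c' }
  T → ; x Y: FIRST = { ';' }
Productions for Y:
  Y → ;: FIRST = { ';' }
  Y → ε: FIRST = { ε }

All alternatives of each non-terminal have pairwise disjoint FIRST sets.

Answer: No FIRST/FIRST conflicts.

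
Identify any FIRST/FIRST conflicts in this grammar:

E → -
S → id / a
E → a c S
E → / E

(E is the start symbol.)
Productions for E:
  E → -: FIRST = { '-' }
  E → a c S: FIRST = { 'a' }
  E → / E: FIRST = { '/' }
S has only one production, so no FIRST/FIRST conflict is possible there.

All alternatives of each non-terminal have pairwise disjoint FIRST sets.

Answer: No FIRST/FIRST conflicts.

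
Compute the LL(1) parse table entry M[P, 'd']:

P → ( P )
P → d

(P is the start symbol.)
To find M[P, 'd'], we find productions for P where 'd' is in the predict set (PREDICT(N → α) = (FIRST(α) \ {ε}) ∪ (FOLLOW(N) if α ⇒* ε)).

P → ( P ): PREDICT = { '(' }
P → d: PREDICT = { 'd' }
  'd' is in predict set, so this production goes in M[P, 'd']

M[P, 'd'] = P → d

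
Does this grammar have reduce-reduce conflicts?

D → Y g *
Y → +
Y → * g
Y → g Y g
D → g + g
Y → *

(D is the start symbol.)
No reduce-reduce conflicts

A reduce-reduce conflict occurs when an LR(0) state has two complete items [A → α .] and [B → β .] — both call for a reduction, and with no lookahead the parser cannot choose between them.

Augment with D' → D and build the canonical LR(0) collection (I0 = CLOSURE({[D' → . D]}), then GOTO on every symbol after a dot until no new states appear). It has 14 states:
  I0: { [D → . Y g *], [D → . g + g], [D' → . D], [Y → . * g], [Y → . *], [Y → . +], [Y → . g Y g] }  — shift
  I1: { [Y → * . g], [Y → * .] }  — shift, reduce
  I2: { [Y → + .] }  — reduce
  I3: { [D' → D .] }  — accept
  I4: { [D → Y . g *] }  — shift
  I5: { [D → g . + g], [Y → . * g], [Y → . *], [Y → . +], [Y → . g Y g], [Y → g . Y g] }  — shift
  I6: { [D → g + . g], [Y → + .] }  — shift, reduce
  I7: { [Y → g Y . g] }  — shift
  I8: { [Y → . * g], [Y → . *], [Y → . +], [Y → . g Y g], [Y → g . Y g] }  — shift
  I9: { [Y → g Y g .] }  — reduce
  I10: { [D → g + g .] }  — reduce
  I11: { [D → Y g . *] }  — shift
  I12: { [D → Y g * .] }  — reduce
  I13: { [Y → * g .] }  — reduce

No state contains more than one complete item.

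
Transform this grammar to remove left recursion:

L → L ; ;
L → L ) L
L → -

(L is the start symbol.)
L is directly left-recursive. The standard transformation for
  A → A α₁ | ... | A α_m | β₁ | ... | β_n
is
  A  → β₁ A' | ... | β_n A'
  A' → α₁ A' | ... | α_m A' | ε

L → - becomes L → - L'
L → L ; ; becomes L' → ; ; L'
L → L ) L becomes L' → ) L L'
Add L' → ε

Resulting grammar:
L → - L'
L' → ; ; L'
L' → ) L L'
L' → ε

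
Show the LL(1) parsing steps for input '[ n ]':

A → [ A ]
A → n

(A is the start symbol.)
LL(1) parsing maintains a stack (initially the start symbol over $) and the input. At each step: if the stack top is a terminal, match it against the current input token; if it is a non-terminal N, replace it with the RHS of M[N, lookahead] (the unique production whose predict set contains the lookahead).

Stack is shown with the top on the left.

Stack    Input    Action
------------------------
A $      [ n ] $  output A → [ A ]
[ A ] $  [ n ] $  match '['
A ] $    n ] $    output A → n
n ] $    n ] $    match 'n'
] $      ] $      match ']'
$        $        accept

The string is accepted.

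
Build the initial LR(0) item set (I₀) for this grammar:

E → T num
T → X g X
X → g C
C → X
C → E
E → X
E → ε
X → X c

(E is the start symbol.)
{ [E → . T num], [E → . X], [E → .], [E' → . E], [T → . X g X], [X → . X c], [X → . g C] }

First, augment the grammar with E' → E
I₀ = CLOSURE({ [E' → . E] }):
  [E' → . E] has the dot before E: add [E → . T num], [E → . X], [E → .]
  [E → . T num] has the dot before T: add [T → . X g X]
  [E → . X] has the dot before X: add [X → . g C], [X → . X c]
No further items can be added.

I₀ = { [E → . T num], [E → . X], [E → .], [E' → . E], [T → . X g X], [X → . X c], [X → . g C] }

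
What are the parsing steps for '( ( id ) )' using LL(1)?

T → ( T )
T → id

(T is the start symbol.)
LL(1) parsing maintains a stack (initially the start symbol over $) and the input. At each step: if the stack top is a terminal, match it against the current input token; if it is a non-terminal N, replace it with the RHS of M[N, lookahead] (the unique production whose predict set contains the lookahead).

Stack is shown with the top on the left.

Stack      Input         Action
-------------------------------
T $        ( ( id ) ) $  output T → ( T )
( T ) $    ( ( id ) ) $  match '('
T ) $      ( id ) ) $    output T → ( T )
( T ) ) $  ( id ) ) $    match '('
T ) ) $    id ) ) $      output T → id
id ) ) $   id ) ) $      match 'id'
) ) $      ) ) $         match ')'
) $        ) $           match ')'
$          $             accept

The string is accepted.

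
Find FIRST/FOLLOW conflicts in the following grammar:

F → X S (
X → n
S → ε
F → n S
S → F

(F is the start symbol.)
No FIRST/FOLLOW conflicts.

A FIRST/FOLLOW conflict occurs when a non-terminal N has a nullable alternative N → β (β ⇒* ε) and another alternative N → α with FIRST(α) ∩ FOLLOW(N) ≠ ∅: on such a lookahead the parser cannot decide between expanding α and letting N vanish via β.

Nullable non-terminals: S.
FIRST sets used below: FIRST(F) = { 'n' }

S: nullable alternative(s) S → ε; FOLLOW(S) = { $, '(' }
  S → ε: FIRST \ {ε} = { } — this is the only nullable alternative, skip
  S → F: FIRST \ {ε} = { 'n' } — disjoint from FOLLOW(S)

F, X have no nullable alternative, so no FIRST/FOLLOW check is needed there.

No FIRST/FOLLOW conflicts found.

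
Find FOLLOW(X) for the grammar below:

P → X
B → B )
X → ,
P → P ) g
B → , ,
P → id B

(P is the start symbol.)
{ $, ')' }

In P → X: X is at the end, add FOLLOW(P)

The FOLLOW sets referred to above (computed the same way, to a fixed point):
  FOLLOW(P) = { $, ')' }

Taking the union: FOLLOW(X) = { $, ')' }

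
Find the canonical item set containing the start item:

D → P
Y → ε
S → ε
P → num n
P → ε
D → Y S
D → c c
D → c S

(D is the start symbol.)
{ [D → . P], [D → . Y S], [D → . c S], [D → . c c], [D' → . D], [P → . num n], [P → .], [Y → .] }

First, augment the grammar with D' → D
I₀ = CLOSURE({ [D' → . D] }):
  [D' → . D] has the dot before D: add [D → . P], [D → . Y S], [D → . c c], [D → . c S]
  [D → . P] has the dot before P: add [P → . num n], [P → .]
  [D → . Y S] has the dot before Y: add [Y → .]
No further items can be added.

I₀ = { [D → . P], [D → . Y S], [D → . c S], [D → . c c], [D' → . D], [P → . num n], [P → .], [Y → .] }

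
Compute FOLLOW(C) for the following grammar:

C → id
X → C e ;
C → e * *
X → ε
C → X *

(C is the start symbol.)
To compute FOLLOW(C), find every occurrence of C on a right-hand side N → α C β: add FIRST(β) \ {ε}, and if β is empty or nullable also add FOLLOW(N). Iterate to a fixed point.

C is the start symbol, so $ ∈ FOLLOW(C).
In X → C e ;: C is followed by e ';', add FIRST(e ';') \ {ε} = { 'e' }

Taking the union: FOLLOW(C) = { $, 'e' }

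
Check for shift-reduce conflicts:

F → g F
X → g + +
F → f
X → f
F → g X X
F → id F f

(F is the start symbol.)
A shift-reduce conflict occurs when an LR(0) state has both:
  - a complete (reduce) item [A → α .] (dot at the end), and
  - a shift item [B → β . c γ] (dot before a terminal).

Augment with F' → F and build the canonical LR(0) collection (I0 = CLOSURE({[F' → . F]}), then GOTO on every symbol after a dot until no new states appear). It has 16 states:
  I0: { [F → . f], [F → . g F], [F → . g X X], [F → . id F f], [F' → . F] }  — shift
  I1: { [F' → F .] }  — accept
  I2: { [F → f .] }  — reduce
  I3: { [F → . f], [F → . g F], [F → . g X X], [F → . id F f], [F → g . F], [F → g . X X], [X → . f], [X → . g + +] }  — shift
  I4: { [F → . f], [F → . g F], [F → . g X X], [F → . id F f], [F → id . F f] }  — shift
  I5: { [F → id F . f] }  — shift
  I6: { [F → id F f .] }  — reduce
  I7: { [F → g F .] }  — reduce
  I8: { [F → g X . X], [X → . f], [X → . g + +] }  — shift
  I9: { [F → f .], [X → f .] }  — 2 reduces
  I10: { [F → . f], [F → . g F], [F → . g X X], [F → . id F f], [F → g . F], [F → g . X X], [X → . f], [X → . g + +], [X → g . + +] }  — shift
  I11: { [X → g + . +] }  — shift
  I12: { [X → g + + .] }  — reduce
  I13: { [F → g X X .] }  — reduce
  I14: { [X → f .] }  — reduce
  I15: { [X → g . + +] }  — shift

No state contains both a complete item and a shift item.

Answer: No shift-reduce conflicts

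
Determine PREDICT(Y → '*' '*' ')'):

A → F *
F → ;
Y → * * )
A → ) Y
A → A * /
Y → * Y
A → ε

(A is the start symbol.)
PREDICT(Y → '*' '*' ')') = (FIRST(RHS) \ {ε}) ∪ (FOLLOW(Y) if ε ∈ FIRST(RHS), i.e. RHS ⇒* ε)
FIRST('*' '*' ')') = { '*' }
ε ∉ FIRST('*' '*' ')'), so FOLLOW(Y) is not added.
PREDICT(Y → '*' '*' ')') = { '*' }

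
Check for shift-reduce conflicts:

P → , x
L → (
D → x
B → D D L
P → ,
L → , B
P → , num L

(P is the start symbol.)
Augment with P' → P and build the canonical LR(0) collection (I0 = CLOSURE({[P' → . P]}), then GOTO on every symbol after a dot until no new states appear). It has 13 states:
  I0: { [P → . , num L], [P → . , x], [P → . ,], [P' → . P] }  — shift
  I1: { [P → , . num L], [P → , . x], [P → , .] }  — shift, reduce
  I2: { [P' → P .] }  — accept
  I3: { [L → . (], [L → . , B], [P → , num . L] }  — shift
  I4: { [P → , x .] }  — reduce
  I5: { [L → ( .] }  — reduce
  I6: { [B → . D D L], [D → . x], [L → , . B] }  — shift
  I7: { [P → , num L .] }  — reduce
  I8: { [L → , B .] }  — reduce
  I9: { [B → D . D L], [D → . x] }  — shift
  I10: { [D → x .] }  — reduce
  I11: { [B → D D . L], [L → . (], [L → . , B] }  — shift
  I12: { [B → D D L .] }  — reduce

I1 contains reduce item [P → , .] and shift items [P → , . num L], [P → , . x] — shift-reduce conflict.

Answer: Yes — I1: [P → , .] vs [P → , . num L]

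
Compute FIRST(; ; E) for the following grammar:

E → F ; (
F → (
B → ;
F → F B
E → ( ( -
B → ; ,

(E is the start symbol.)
{ ';' }

To compute FIRST(; ; E), process the symbols left to right:
Symbol ; is a terminal. Add ';' and stop.
FIRST(; ; E) = { ';' }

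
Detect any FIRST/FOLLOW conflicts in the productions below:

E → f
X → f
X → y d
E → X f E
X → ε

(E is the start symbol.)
Nullable non-terminals: X.

X: nullable alternative(s) X → ε; FOLLOW(X) = { 'f' }
  X → f: FIRST \ {ε} = { 'f' } — overlaps FOLLOW(X) on { 'f' }: CONFLICT
  X → y d: FIRST \ {ε} = { 'y' } — disjoint from FOLLOW(X)
  X → ε: FIRST \ {ε} = { } — this is the only nullable alternative, skip

E has no nullable alternative, so no FIRST/FOLLOW check is needed there.

So the grammar has 1 FIRST/FOLLOW conflict (marked CONFLICT above).

Answer: Yes. X → f with FOLLOW(X) on { 'f' }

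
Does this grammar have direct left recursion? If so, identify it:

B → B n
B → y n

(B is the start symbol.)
Direct left recursion occurs when N → N α for some non-terminal N (the right-hand side begins with the left-hand side itself).

B → B n: LEFT RECURSIVE (starts with B)
B → y n: starts with y

The grammar has direct left recursion on: B.

Answer: Yes, B is left-recursive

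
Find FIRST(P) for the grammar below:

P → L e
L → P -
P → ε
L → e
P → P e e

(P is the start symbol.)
{ '-', 'e', ε }

FIRST sets of the other non-terminals involved (by the same procedure, iterated to a fixed point):
  FIRST(L) = { '-', 'e' }

From P → L e:
  - L is a non-terminal: add FIRST(L) \ {ε} = { '-', 'e' }
    L is not nullable, so stop
From P → ε:
  - ε-production, so ε ∈ FIRST(P)
From P → P e e:
  - P is the symbol being defined: contributes nothing new
    P is nullable, so continue to the next symbol
  - e is a terminal: add 'e' and stop

Collecting: FIRST(P) = { '-', 'e', ε }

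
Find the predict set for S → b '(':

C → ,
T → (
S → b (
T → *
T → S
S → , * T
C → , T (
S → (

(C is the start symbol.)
{ 'b' }

PREDICT(S → b '(') = (FIRST(RHS) \ {ε}) ∪ (FOLLOW(S) if ε ∈ FIRST(RHS), i.e. RHS ⇒* ε)
FIRST(b '(') = { 'b' }
ε ∉ FIRST(b '('), so FOLLOW(S) is not added.
PREDICT(S → b '(') = { 'b' }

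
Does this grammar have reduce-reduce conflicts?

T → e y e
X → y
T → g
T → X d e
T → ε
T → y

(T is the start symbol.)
Yes — I5: [T → y .] vs [X → y .]

Augment with T' → T and build the canonical LR(0) collection (I0 = CLOSURE({[T' → . T]}), then GOTO on every symbol after a dot until no new states appear). It has 10 states:
  I0: { [T → . X d e], [T → . e y e], [T → . g], [T → . y], [T → .], [T' → . T], [X → . y] }  — shift, reduce
  I1: { [T' → T .] }  — accept
  I2: { [T → X . d e] }  — shift
  I3: { [T → e . y e] }  — shift
  I4: { [T → g .] }  — reduce
  I5: { [T → y .], [X → y .] }  — 2 reduces
  I6: { [T → e y . e] }  — shift
  I7: { [T → e y e .] }  — reduce
  I8: { [T → X d . e] }  — shift
  I9: { [T → X d e .] }  — reduce

I5 contains complete items [T → y .], [X → y .] — reduce-reduce conflict.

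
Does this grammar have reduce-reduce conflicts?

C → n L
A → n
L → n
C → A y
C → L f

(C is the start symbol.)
Augment with C' → C and build the canonical LR(0) collection (I0 = CLOSURE({[C' → . C]}), then GOTO on every symbol after a dot until no new states appear). It has 9 states:
  I0: { [A → . n], [C → . A y], [C → . L f], [C → . n L], [C' → . C], [L → . n] }  — shift
  I1: { [C → A . y] }  — shift
  I2: { [C' → C .] }  — accept
  I3: { [C → L . f] }  — shift
  I4: { [A → n .], [C → n . L], [L → . n], [L → n .] }  — shift, 2 reduces
  I5: { [C → n L .] }  — reduce
  I6: { [L → n .] }  — reduce
  I7: { [C → L f .] }  — reduce
  I8: { [C → A y .] }  — reduce

I4 contains complete items [A → n .], [L → n .] — reduce-reduce conflict.

Answer: Yes — I4: [A → n .] vs [L → n .]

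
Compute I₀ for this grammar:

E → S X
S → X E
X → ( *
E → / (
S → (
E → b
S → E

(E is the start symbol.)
First, augment the grammar with E' → E
I₀ = CLOSURE({ [E' → . E] }):
  [E' → . E] has the dot before E: add [E → . S X], [E → . / (], [E → . b]
  [E → . S X] has the dot before S: add [S → . X E], [S → . (], [S → . E]
  [S → . X E] has the dot before X: add [X → . ( *]
No further items can be added.

I₀ = { [E → . / (], [E → . S X], [E → . b], [E' → . E], [S → . (], [S → . E], [S → . X E], [X → . ( *] }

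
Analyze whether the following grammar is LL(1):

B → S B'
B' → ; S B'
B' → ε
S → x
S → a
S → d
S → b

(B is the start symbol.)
Yes, the grammar is LL(1).

Relevant sets:
  FOLLOW(B') = { $ }

For B':
  PREDICT(B' → ';' S B') = { ';' }
  PREDICT(B' → ε) = { $ }
For S:
  PREDICT(S → x) = { 'x' }
  PREDICT(S → a) = { 'a' }
  PREDICT(S → d) = { 'd' }
  PREDICT(S → b) = { 'b' }
B has a single production, so nothing to check there.

All predict sets are disjoint. The grammar IS LL(1).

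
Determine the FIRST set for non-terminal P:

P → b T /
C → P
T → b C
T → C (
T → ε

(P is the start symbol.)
From P → b T /:
  - b is a terminal: add 'b' and stop

Collecting: FIRST(P) = { 'b' }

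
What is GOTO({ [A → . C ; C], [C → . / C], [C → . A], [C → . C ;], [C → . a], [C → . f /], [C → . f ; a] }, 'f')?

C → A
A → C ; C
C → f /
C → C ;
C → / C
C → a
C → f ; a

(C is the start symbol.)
GOTO(I, 'f') = CLOSURE({ [A → αX.β] : [A → α.Xβ] ∈ I, X = 'f' })

Items with dot before 'f', with the dot advanced:
  [C → . f /] → [C → f . /]
  [C → . f ; a] → [C → f . ; a]
Closure adds nothing (no advanced item has the dot before a non-terminal).

GOTO = { [C → f . /], [C → f . ; a] }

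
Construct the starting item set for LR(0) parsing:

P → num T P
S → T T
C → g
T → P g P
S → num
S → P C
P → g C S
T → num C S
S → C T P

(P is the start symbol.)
First, augment the grammar with P' → P
I₀ = CLOSURE({ [P' → . P] }):
  [P' → . P] has the dot before P: add [P → . num T P], [P → . g C S]
No further items can be added.

I₀ = { [P → . g C S], [P → . num T P], [P' → . P] }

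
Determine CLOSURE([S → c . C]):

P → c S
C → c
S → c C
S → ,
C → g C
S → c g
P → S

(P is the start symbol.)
To compute CLOSURE, for each item [A → α.Bβ] where B is a non-terminal, add [B → .γ] for all productions B → γ; repeat for the newly added items until nothing changes.

Start with: [S → c . C]
  [S → c . C] has the dot before C: add [C → . c], [C → . g C]
No further items can be added.

CLOSURE = { [C → . c], [C → . g C], [S → c . C] }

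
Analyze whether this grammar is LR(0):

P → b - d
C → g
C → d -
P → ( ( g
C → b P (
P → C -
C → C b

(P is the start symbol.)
A grammar is LR(0) if no state in the canonical LR(0) collection has:
  - both a shift item (dot before a terminal) and a complete item (shift-reduce conflict), or
  - two or more complete items (reduce-reduce conflict; the accept item [P' → P .] counts as a complete item here).

Augment with P' → P and build the canonical LR(0) collection (I0 = CLOSURE({[P' → . P]}), then GOTO on every symbol after a dot until no new states appear). It has 16 states:
  I0: { [C → . C b], [C → . b P (], [C → . d -], [C → . g], [P → . ( ( g], [P → . C -], [P → . b - d], [P' → . P] }  — shift
  I1: { [P → ( . ( g] }  — shift
  I2: { [C → C . b], [P → C . -] }  — shift
  I3: { [P' → P .] }  — accept
  I4: { [C → . C b], [C → . b P (], [C → . d -], [C → . g], [C → b . P (], [P → . ( ( g], [P → . C -], [P → . b - d], [P → b . - d] }  — shift
  I5: { [C → d . -] }  — shift
  I6: { [C → g .] }  — reduce
  I7: { [C → d - .] }  — reduce
  I8: { [P → b - . d] }  — shift
  I9: { [C → b P . (] }  — shift
  I10: { [C → b P ( .] }  — reduce
  I11: { [P → b - d .] }  — reduce
  I12: { [P → C - .] }  — reduce
  I13: { [C → C b .] }  — reduce
  I14: { [P → ( ( . g] }  — shift
  I15: { [P → ( ( g .] }  — reduce

Every state is either a pure shift/goto state or contains exactly one complete item and nothing to shift — no conflicts. The grammar is LR(0).

Answer: Yes, the grammar is LR(0)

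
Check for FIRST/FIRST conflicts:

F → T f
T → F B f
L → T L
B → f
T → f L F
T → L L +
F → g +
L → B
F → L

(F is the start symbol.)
A FIRST/FIRST conflict occurs when two productions N → α and N → β for the same non-terminal have FIRST(α) ∩ FIRST(β) ≠ ∅ (with ε ∈ FIRST of a nullable right-hand side, so two nullable alternatives also conflict).

FIRST sets of the non-terminals at (or reachable through a nullable prefix from) the front of some alternative:
  FIRST(T) = { 'f', 'g' }
  FIRST(L) = { 'f', 'g' }
  FIRST(F) = { 'f', 'g' }
  FIRST(B) = { 'f' }

Productions for F:
  F → T f: FIRST = { 'f', 'g' }
  F → g +: FIRST = { 'g' }
  F → L: FIRST = { 'f', 'g' }
Productions for T:
  T → F B f: FIRST = { 'f', 'g' }
  T → f L F: FIRST = { 'f' }
  T → L L +: FIRST = { 'f', 'g' }
Productions for L:
  L → T L: FIRST = { 'f', 'g' }
  L → B: FIRST = { 'f' }
B has only one production, so no FIRST/FIRST conflict is possible there.

Conflict for F: F → T f and F → g +
  Overlap: { 'g' }
Conflict for F: F → T f and F → L
  Overlap: { 'f', 'g' }
Conflict for F: F → g + and F → L
  Overlap: { 'g' }
Conflict for T: T → F B f and T → f L F
  Overlap: { 'f' }
Conflict for T: T → F B f and T → L L +
  Overlap: { 'f', 'g' }
Conflict for T: T → f L F and T → L L +
  Overlap: { 'f' }
Conflict for L: L → T L and L → B
  Overlap: { 'f' }

Answer: Yes. F → T f / F → g '+' on { 'g' }; F → T f / F → L on { 'f', 'g' }; F → g '+' / F → L on { 'g' }; T → F B f / T → f L F on { 'f' }; T → F B f / T → L L '+' on { 'f', 'g' }; T → f L F / T → L L '+' on { 'f' }; L → T L / L → B on { 'f' }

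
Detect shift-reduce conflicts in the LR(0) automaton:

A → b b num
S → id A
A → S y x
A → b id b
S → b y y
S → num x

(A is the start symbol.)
No shift-reduce conflicts

Augment with A' → A and build the canonical LR(0) collection (I0 = CLOSURE({[A' → . A]}), then GOTO on every symbol after a dot until no new states appear). It has 16 states:
  I0: { [A → . S y x], [A → . b b num], [A → . b id b], [A' → . A], [S → . b y y], [S → . id A], [S → . num x] }  — shift
  I1: { [A' → A .] }  — accept
  I2: { [A → S . y x] }  — shift
  I3: { [A → b . b num], [A → b . id b], [S → b . y y] }  — shift
  I4: { [A → . S y x], [A → . b b num], [A → . b id b], [S → . b y y], [S → . id A], [S → . num x], [S → id . A] }  — shift
  I5: { [S → num . x] }  — shift
  I6: { [S → num x .] }  — reduce
  I7: { [S → id A .] }  — reduce
  I8: { [A → b b . num] }  — shift
  I9: { [A → b id . b] }  — shift
  I10: { [S → b y . y] }  — shift
  I11: { [S → b y y .] }  — reduce
  I12: { [A → b id b .] }  — reduce
  I13: { [A → b b num .] }  — reduce
  I14: { [A → S y . x] }  — shift
  I15: { [A → S y x .] }  — reduce

No state contains both a complete item and a shift item.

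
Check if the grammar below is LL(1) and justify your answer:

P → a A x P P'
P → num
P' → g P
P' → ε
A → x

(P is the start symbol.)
No. Predict set conflict for P': { 'g' }

A grammar is LL(1) if for each non-terminal N with multiple productions, the predict sets of those productions are pairwise disjoint, where PREDICT(N → α) = (FIRST(α) \ {ε}) ∪ (FOLLOW(N) if α ⇒* ε).

Relevant sets:
  FOLLOW(P') = { $, 'g' }

For P:
  PREDICT(P → a A x P P') = { 'a' }
  PREDICT(P → num) = { 'num' }
For P':
  PREDICT(P' → g P) = { 'g' }
  PREDICT(P' → ε) = { $, 'g' }
A has a single production, so nothing to check there.

Conflict found: Predict set conflict for P': { 'g' }
The grammar is NOT LL(1).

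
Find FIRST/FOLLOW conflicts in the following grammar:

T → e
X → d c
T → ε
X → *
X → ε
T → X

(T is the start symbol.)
Nullable non-terminals: T, X.
FIRST sets used below: FIRST(X) = { '*', 'd', ε }

T: nullable alternative(s) T → ε, T → X; FOLLOW(T) = { $ }
  T → e: FIRST \ {ε} = { 'e' } — disjoint from FOLLOW(T)
  T → ε: FIRST \ {ε} = { } — disjoint from FOLLOW(T)
  T → X: FIRST \ {ε} = { '*', 'd' } — disjoint from FOLLOW(T)

X: nullable alternative(s) X → ε; FOLLOW(X) = { $ }
  X → d c: FIRST \ {ε} = { 'd' } — disjoint from FOLLOW(X)
  X → *: FIRST \ {ε} = { '*' } — disjoint from FOLLOW(X)
  X → ε: FIRST \ {ε} = { } — this is the only nullable alternative, skip

No FIRST/FOLLOW conflicts found.

Answer: No FIRST/FOLLOW conflicts.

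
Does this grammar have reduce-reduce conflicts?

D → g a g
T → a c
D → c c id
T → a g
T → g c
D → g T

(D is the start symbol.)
Augment with D' → D and build the canonical LR(0) collection (I0 = CLOSURE({[D' → . D]}), then GOTO on every symbol after a dot until no new states appear). It has 12 states:
  I0: { [D → . c c id], [D → . g T], [D → . g a g], [D' → . D] }  — shift
  I1: { [D' → D .] }  — accept
  I2: { [D → c . c id] }  — shift
  I3: { [D → g . T], [D → g . a g], [T → . a c], [T → . a g], [T → . g c] }  — shift
  I4: { [D → g T .] }  — reduce
  I5: { [D → g a . g], [T → a . c], [T → a . g] }  — shift
  I6: { [T → g . c] }  — shift
  I7: { [T → g c .] }  — reduce
  I8: { [T → a c .] }  — reduce
  I9: { [D → g a g .], [T → a g .] }  — 2 reduces
  I10: { [D → c c . id] }  — shift
  I11: { [D → c c id .] }  — reduce

I9 contains complete items [D → g a g .], [T → a g .] — reduce-reduce conflict.

Answer: Yes — I9: [D → g a g .] vs [T → a g .]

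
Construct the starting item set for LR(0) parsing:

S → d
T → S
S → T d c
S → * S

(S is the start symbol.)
First, augment the grammar with S' → S
I₀ = CLOSURE({ [S' → . S] }):
  [S' → . S] has the dot before S: add [S → . d], [S → . T d c], [S → . * S]
  [S → . T d c] has the dot before T: add [T → . S]
No further items can be added.

I₀ = { [S → . * S], [S → . T d c], [S → . d], [S' → . S], [T → . S] }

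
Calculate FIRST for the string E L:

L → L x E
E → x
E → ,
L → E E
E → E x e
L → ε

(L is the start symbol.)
{ ',', 'x' }

FIRST sets of the non-terminals involved (from the grammar, by fixed-point iteration):
  FIRST(E) = { ',', 'x' }

To compute FIRST(E L), process the symbols left to right:
Symbol E is a non-terminal. Add FIRST(E) \ {ε} = { ',', 'x' }
E is not nullable (ε ∉ FIRST(E)), so stop here.
FIRST(E L) = { ',', 'x' }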